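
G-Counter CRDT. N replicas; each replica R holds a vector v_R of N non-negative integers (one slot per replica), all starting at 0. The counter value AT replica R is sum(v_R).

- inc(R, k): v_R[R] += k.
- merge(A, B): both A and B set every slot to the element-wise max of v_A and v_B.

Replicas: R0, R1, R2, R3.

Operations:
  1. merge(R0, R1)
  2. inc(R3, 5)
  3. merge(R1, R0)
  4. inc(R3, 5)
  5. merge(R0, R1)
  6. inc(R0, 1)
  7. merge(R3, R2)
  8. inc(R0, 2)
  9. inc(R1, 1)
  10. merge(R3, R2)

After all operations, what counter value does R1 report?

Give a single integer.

Answer: 1

Derivation:
Op 1: merge R0<->R1 -> R0=(0,0,0,0) R1=(0,0,0,0)
Op 2: inc R3 by 5 -> R3=(0,0,0,5) value=5
Op 3: merge R1<->R0 -> R1=(0,0,0,0) R0=(0,0,0,0)
Op 4: inc R3 by 5 -> R3=(0,0,0,10) value=10
Op 5: merge R0<->R1 -> R0=(0,0,0,0) R1=(0,0,0,0)
Op 6: inc R0 by 1 -> R0=(1,0,0,0) value=1
Op 7: merge R3<->R2 -> R3=(0,0,0,10) R2=(0,0,0,10)
Op 8: inc R0 by 2 -> R0=(3,0,0,0) value=3
Op 9: inc R1 by 1 -> R1=(0,1,0,0) value=1
Op 10: merge R3<->R2 -> R3=(0,0,0,10) R2=(0,0,0,10)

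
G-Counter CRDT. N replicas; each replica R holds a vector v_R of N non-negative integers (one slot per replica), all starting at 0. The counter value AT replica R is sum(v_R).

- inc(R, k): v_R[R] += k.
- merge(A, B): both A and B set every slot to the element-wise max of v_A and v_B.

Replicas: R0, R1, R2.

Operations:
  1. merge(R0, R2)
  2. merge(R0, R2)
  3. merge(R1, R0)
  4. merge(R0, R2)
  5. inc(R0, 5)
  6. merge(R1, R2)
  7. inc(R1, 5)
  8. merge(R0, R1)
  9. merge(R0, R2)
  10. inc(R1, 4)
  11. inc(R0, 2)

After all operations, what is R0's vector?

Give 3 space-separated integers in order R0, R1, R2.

Answer: 7 5 0

Derivation:
Op 1: merge R0<->R2 -> R0=(0,0,0) R2=(0,0,0)
Op 2: merge R0<->R2 -> R0=(0,0,0) R2=(0,0,0)
Op 3: merge R1<->R0 -> R1=(0,0,0) R0=(0,0,0)
Op 4: merge R0<->R2 -> R0=(0,0,0) R2=(0,0,0)
Op 5: inc R0 by 5 -> R0=(5,0,0) value=5
Op 6: merge R1<->R2 -> R1=(0,0,0) R2=(0,0,0)
Op 7: inc R1 by 5 -> R1=(0,5,0) value=5
Op 8: merge R0<->R1 -> R0=(5,5,0) R1=(5,5,0)
Op 9: merge R0<->R2 -> R0=(5,5,0) R2=(5,5,0)
Op 10: inc R1 by 4 -> R1=(5,9,0) value=14
Op 11: inc R0 by 2 -> R0=(7,5,0) value=12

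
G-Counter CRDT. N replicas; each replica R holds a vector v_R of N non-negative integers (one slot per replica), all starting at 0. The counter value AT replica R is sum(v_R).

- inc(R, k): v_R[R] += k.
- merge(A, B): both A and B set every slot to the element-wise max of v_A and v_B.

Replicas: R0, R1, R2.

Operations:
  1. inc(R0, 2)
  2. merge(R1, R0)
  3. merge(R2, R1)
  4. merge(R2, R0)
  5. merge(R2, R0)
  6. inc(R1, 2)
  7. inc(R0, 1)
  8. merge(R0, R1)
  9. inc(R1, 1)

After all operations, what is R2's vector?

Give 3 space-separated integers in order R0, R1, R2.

Op 1: inc R0 by 2 -> R0=(2,0,0) value=2
Op 2: merge R1<->R0 -> R1=(2,0,0) R0=(2,0,0)
Op 3: merge R2<->R1 -> R2=(2,0,0) R1=(2,0,0)
Op 4: merge R2<->R0 -> R2=(2,0,0) R0=(2,0,0)
Op 5: merge R2<->R0 -> R2=(2,0,0) R0=(2,0,0)
Op 6: inc R1 by 2 -> R1=(2,2,0) value=4
Op 7: inc R0 by 1 -> R0=(3,0,0) value=3
Op 8: merge R0<->R1 -> R0=(3,2,0) R1=(3,2,0)
Op 9: inc R1 by 1 -> R1=(3,3,0) value=6

Answer: 2 0 0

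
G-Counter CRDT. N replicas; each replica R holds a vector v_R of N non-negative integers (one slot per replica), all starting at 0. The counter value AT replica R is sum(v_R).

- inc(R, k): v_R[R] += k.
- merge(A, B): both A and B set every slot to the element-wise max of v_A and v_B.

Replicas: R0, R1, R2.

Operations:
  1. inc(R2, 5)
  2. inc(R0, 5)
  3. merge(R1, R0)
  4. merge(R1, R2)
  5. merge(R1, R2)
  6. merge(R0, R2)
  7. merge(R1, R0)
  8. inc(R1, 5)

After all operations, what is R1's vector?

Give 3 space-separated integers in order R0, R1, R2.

Op 1: inc R2 by 5 -> R2=(0,0,5) value=5
Op 2: inc R0 by 5 -> R0=(5,0,0) value=5
Op 3: merge R1<->R0 -> R1=(5,0,0) R0=(5,0,0)
Op 4: merge R1<->R2 -> R1=(5,0,5) R2=(5,0,5)
Op 5: merge R1<->R2 -> R1=(5,0,5) R2=(5,0,5)
Op 6: merge R0<->R2 -> R0=(5,0,5) R2=(5,0,5)
Op 7: merge R1<->R0 -> R1=(5,0,5) R0=(5,0,5)
Op 8: inc R1 by 5 -> R1=(5,5,5) value=15

Answer: 5 5 5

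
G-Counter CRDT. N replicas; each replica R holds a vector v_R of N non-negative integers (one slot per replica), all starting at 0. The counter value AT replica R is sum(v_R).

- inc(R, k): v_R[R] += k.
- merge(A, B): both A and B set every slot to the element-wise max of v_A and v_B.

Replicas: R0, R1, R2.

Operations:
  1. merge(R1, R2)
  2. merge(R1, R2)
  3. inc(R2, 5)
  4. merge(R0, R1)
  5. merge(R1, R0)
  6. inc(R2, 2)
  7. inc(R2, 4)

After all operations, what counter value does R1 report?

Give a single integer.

Answer: 0

Derivation:
Op 1: merge R1<->R2 -> R1=(0,0,0) R2=(0,0,0)
Op 2: merge R1<->R2 -> R1=(0,0,0) R2=(0,0,0)
Op 3: inc R2 by 5 -> R2=(0,0,5) value=5
Op 4: merge R0<->R1 -> R0=(0,0,0) R1=(0,0,0)
Op 5: merge R1<->R0 -> R1=(0,0,0) R0=(0,0,0)
Op 6: inc R2 by 2 -> R2=(0,0,7) value=7
Op 7: inc R2 by 4 -> R2=(0,0,11) value=11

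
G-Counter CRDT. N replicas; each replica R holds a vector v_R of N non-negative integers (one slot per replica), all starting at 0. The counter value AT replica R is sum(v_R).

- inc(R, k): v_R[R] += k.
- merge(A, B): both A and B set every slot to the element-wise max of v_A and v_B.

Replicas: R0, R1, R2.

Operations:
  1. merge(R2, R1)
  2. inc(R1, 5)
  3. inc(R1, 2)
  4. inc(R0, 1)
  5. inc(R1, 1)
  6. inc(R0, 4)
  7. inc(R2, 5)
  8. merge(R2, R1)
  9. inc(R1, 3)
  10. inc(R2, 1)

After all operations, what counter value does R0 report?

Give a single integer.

Answer: 5

Derivation:
Op 1: merge R2<->R1 -> R2=(0,0,0) R1=(0,0,0)
Op 2: inc R1 by 5 -> R1=(0,5,0) value=5
Op 3: inc R1 by 2 -> R1=(0,7,0) value=7
Op 4: inc R0 by 1 -> R0=(1,0,0) value=1
Op 5: inc R1 by 1 -> R1=(0,8,0) value=8
Op 6: inc R0 by 4 -> R0=(5,0,0) value=5
Op 7: inc R2 by 5 -> R2=(0,0,5) value=5
Op 8: merge R2<->R1 -> R2=(0,8,5) R1=(0,8,5)
Op 9: inc R1 by 3 -> R1=(0,11,5) value=16
Op 10: inc R2 by 1 -> R2=(0,8,6) value=14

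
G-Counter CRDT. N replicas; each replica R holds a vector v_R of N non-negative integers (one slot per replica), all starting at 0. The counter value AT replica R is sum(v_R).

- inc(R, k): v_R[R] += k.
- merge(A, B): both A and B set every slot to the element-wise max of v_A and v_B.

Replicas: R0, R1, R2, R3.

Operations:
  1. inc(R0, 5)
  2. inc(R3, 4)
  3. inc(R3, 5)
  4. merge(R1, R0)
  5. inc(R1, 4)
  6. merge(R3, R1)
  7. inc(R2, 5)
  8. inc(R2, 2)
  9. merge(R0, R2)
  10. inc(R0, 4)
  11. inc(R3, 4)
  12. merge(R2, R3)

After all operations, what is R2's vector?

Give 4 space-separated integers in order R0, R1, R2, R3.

Op 1: inc R0 by 5 -> R0=(5,0,0,0) value=5
Op 2: inc R3 by 4 -> R3=(0,0,0,4) value=4
Op 3: inc R3 by 5 -> R3=(0,0,0,9) value=9
Op 4: merge R1<->R0 -> R1=(5,0,0,0) R0=(5,0,0,0)
Op 5: inc R1 by 4 -> R1=(5,4,0,0) value=9
Op 6: merge R3<->R1 -> R3=(5,4,0,9) R1=(5,4,0,9)
Op 7: inc R2 by 5 -> R2=(0,0,5,0) value=5
Op 8: inc R2 by 2 -> R2=(0,0,7,0) value=7
Op 9: merge R0<->R2 -> R0=(5,0,7,0) R2=(5,0,7,0)
Op 10: inc R0 by 4 -> R0=(9,0,7,0) value=16
Op 11: inc R3 by 4 -> R3=(5,4,0,13) value=22
Op 12: merge R2<->R3 -> R2=(5,4,7,13) R3=(5,4,7,13)

Answer: 5 4 7 13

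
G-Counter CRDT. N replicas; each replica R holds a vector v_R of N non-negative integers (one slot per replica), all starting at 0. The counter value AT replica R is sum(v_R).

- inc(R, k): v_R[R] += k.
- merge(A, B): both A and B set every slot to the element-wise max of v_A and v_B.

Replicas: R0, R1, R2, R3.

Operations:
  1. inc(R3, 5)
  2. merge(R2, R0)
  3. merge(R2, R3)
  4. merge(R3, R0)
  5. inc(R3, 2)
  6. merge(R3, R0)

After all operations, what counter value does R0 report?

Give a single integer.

Op 1: inc R3 by 5 -> R3=(0,0,0,5) value=5
Op 2: merge R2<->R0 -> R2=(0,0,0,0) R0=(0,0,0,0)
Op 3: merge R2<->R3 -> R2=(0,0,0,5) R3=(0,0,0,5)
Op 4: merge R3<->R0 -> R3=(0,0,0,5) R0=(0,0,0,5)
Op 5: inc R3 by 2 -> R3=(0,0,0,7) value=7
Op 6: merge R3<->R0 -> R3=(0,0,0,7) R0=(0,0,0,7)

Answer: 7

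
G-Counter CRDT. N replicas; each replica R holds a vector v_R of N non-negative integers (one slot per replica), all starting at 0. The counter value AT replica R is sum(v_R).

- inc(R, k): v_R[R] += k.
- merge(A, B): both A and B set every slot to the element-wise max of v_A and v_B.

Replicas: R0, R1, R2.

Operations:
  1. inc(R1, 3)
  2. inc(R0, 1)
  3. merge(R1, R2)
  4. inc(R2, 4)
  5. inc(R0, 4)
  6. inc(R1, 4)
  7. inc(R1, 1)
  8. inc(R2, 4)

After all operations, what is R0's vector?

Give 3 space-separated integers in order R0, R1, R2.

Answer: 5 0 0

Derivation:
Op 1: inc R1 by 3 -> R1=(0,3,0) value=3
Op 2: inc R0 by 1 -> R0=(1,0,0) value=1
Op 3: merge R1<->R2 -> R1=(0,3,0) R2=(0,3,0)
Op 4: inc R2 by 4 -> R2=(0,3,4) value=7
Op 5: inc R0 by 4 -> R0=(5,0,0) value=5
Op 6: inc R1 by 4 -> R1=(0,7,0) value=7
Op 7: inc R1 by 1 -> R1=(0,8,0) value=8
Op 8: inc R2 by 4 -> R2=(0,3,8) value=11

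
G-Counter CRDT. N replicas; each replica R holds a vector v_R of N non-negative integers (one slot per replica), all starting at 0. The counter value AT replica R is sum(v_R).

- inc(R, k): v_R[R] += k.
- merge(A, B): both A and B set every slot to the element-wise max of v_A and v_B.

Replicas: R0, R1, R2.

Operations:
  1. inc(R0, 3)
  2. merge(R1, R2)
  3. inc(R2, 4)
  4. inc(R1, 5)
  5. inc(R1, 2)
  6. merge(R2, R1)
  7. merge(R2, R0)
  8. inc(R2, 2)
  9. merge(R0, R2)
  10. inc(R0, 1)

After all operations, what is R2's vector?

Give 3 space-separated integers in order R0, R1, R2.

Answer: 3 7 6

Derivation:
Op 1: inc R0 by 3 -> R0=(3,0,0) value=3
Op 2: merge R1<->R2 -> R1=(0,0,0) R2=(0,0,0)
Op 3: inc R2 by 4 -> R2=(0,0,4) value=4
Op 4: inc R1 by 5 -> R1=(0,5,0) value=5
Op 5: inc R1 by 2 -> R1=(0,7,0) value=7
Op 6: merge R2<->R1 -> R2=(0,7,4) R1=(0,7,4)
Op 7: merge R2<->R0 -> R2=(3,7,4) R0=(3,7,4)
Op 8: inc R2 by 2 -> R2=(3,7,6) value=16
Op 9: merge R0<->R2 -> R0=(3,7,6) R2=(3,7,6)
Op 10: inc R0 by 1 -> R0=(4,7,6) value=17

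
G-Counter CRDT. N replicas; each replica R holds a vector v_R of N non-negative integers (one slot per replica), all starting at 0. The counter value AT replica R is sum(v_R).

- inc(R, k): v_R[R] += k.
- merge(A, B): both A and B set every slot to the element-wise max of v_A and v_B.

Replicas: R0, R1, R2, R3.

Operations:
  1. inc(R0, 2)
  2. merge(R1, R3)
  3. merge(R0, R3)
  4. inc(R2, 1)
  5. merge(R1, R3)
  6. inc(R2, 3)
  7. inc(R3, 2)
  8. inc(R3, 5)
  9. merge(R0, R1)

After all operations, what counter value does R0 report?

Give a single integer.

Op 1: inc R0 by 2 -> R0=(2,0,0,0) value=2
Op 2: merge R1<->R3 -> R1=(0,0,0,0) R3=(0,0,0,0)
Op 3: merge R0<->R3 -> R0=(2,0,0,0) R3=(2,0,0,0)
Op 4: inc R2 by 1 -> R2=(0,0,1,0) value=1
Op 5: merge R1<->R3 -> R1=(2,0,0,0) R3=(2,0,0,0)
Op 6: inc R2 by 3 -> R2=(0,0,4,0) value=4
Op 7: inc R3 by 2 -> R3=(2,0,0,2) value=4
Op 8: inc R3 by 5 -> R3=(2,0,0,7) value=9
Op 9: merge R0<->R1 -> R0=(2,0,0,0) R1=(2,0,0,0)

Answer: 2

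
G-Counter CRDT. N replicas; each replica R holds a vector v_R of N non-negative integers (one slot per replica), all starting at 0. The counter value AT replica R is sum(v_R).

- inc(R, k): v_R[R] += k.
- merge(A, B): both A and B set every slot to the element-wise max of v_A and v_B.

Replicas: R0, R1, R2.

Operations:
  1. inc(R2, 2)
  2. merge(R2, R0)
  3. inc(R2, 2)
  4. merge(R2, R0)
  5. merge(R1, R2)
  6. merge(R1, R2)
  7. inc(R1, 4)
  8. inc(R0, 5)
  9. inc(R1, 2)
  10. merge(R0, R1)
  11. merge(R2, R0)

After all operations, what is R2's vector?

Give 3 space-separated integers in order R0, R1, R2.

Op 1: inc R2 by 2 -> R2=(0,0,2) value=2
Op 2: merge R2<->R0 -> R2=(0,0,2) R0=(0,0,2)
Op 3: inc R2 by 2 -> R2=(0,0,4) value=4
Op 4: merge R2<->R0 -> R2=(0,0,4) R0=(0,0,4)
Op 5: merge R1<->R2 -> R1=(0,0,4) R2=(0,0,4)
Op 6: merge R1<->R2 -> R1=(0,0,4) R2=(0,0,4)
Op 7: inc R1 by 4 -> R1=(0,4,4) value=8
Op 8: inc R0 by 5 -> R0=(5,0,4) value=9
Op 9: inc R1 by 2 -> R1=(0,6,4) value=10
Op 10: merge R0<->R1 -> R0=(5,6,4) R1=(5,6,4)
Op 11: merge R2<->R0 -> R2=(5,6,4) R0=(5,6,4)

Answer: 5 6 4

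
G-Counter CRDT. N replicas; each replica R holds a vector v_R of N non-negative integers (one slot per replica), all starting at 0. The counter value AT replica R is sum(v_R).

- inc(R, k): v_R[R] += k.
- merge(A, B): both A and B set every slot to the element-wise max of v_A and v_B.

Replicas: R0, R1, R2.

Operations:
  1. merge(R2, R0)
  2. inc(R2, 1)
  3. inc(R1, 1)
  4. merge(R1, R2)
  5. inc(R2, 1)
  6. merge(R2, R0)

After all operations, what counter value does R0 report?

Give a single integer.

Op 1: merge R2<->R0 -> R2=(0,0,0) R0=(0,0,0)
Op 2: inc R2 by 1 -> R2=(0,0,1) value=1
Op 3: inc R1 by 1 -> R1=(0,1,0) value=1
Op 4: merge R1<->R2 -> R1=(0,1,1) R2=(0,1,1)
Op 5: inc R2 by 1 -> R2=(0,1,2) value=3
Op 6: merge R2<->R0 -> R2=(0,1,2) R0=(0,1,2)

Answer: 3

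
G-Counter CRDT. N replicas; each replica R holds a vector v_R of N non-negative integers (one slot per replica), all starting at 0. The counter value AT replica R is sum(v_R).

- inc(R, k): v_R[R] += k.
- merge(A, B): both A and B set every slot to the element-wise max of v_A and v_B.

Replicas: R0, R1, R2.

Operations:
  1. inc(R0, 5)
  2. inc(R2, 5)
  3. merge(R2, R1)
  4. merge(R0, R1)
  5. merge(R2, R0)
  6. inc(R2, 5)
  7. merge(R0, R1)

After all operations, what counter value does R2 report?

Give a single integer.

Op 1: inc R0 by 5 -> R0=(5,0,0) value=5
Op 2: inc R2 by 5 -> R2=(0,0,5) value=5
Op 3: merge R2<->R1 -> R2=(0,0,5) R1=(0,0,5)
Op 4: merge R0<->R1 -> R0=(5,0,5) R1=(5,0,5)
Op 5: merge R2<->R0 -> R2=(5,0,5) R0=(5,0,5)
Op 6: inc R2 by 5 -> R2=(5,0,10) value=15
Op 7: merge R0<->R1 -> R0=(5,0,5) R1=(5,0,5)

Answer: 15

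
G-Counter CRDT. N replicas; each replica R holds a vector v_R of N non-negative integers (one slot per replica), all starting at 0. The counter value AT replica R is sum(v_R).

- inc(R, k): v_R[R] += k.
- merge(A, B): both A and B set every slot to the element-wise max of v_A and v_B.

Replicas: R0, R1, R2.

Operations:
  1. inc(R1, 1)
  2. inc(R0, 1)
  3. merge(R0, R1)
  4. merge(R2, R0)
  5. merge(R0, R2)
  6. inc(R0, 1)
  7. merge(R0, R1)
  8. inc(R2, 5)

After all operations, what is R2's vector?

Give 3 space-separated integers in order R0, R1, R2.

Answer: 1 1 5

Derivation:
Op 1: inc R1 by 1 -> R1=(0,1,0) value=1
Op 2: inc R0 by 1 -> R0=(1,0,0) value=1
Op 3: merge R0<->R1 -> R0=(1,1,0) R1=(1,1,0)
Op 4: merge R2<->R0 -> R2=(1,1,0) R0=(1,1,0)
Op 5: merge R0<->R2 -> R0=(1,1,0) R2=(1,1,0)
Op 6: inc R0 by 1 -> R0=(2,1,0) value=3
Op 7: merge R0<->R1 -> R0=(2,1,0) R1=(2,1,0)
Op 8: inc R2 by 5 -> R2=(1,1,5) value=7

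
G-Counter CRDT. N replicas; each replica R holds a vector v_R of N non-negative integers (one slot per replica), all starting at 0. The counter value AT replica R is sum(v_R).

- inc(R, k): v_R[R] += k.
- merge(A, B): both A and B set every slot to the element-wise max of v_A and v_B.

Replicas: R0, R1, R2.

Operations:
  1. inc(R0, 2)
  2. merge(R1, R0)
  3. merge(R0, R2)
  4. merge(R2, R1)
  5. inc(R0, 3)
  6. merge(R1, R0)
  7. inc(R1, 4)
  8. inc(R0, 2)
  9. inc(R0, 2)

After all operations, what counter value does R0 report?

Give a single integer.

Op 1: inc R0 by 2 -> R0=(2,0,0) value=2
Op 2: merge R1<->R0 -> R1=(2,0,0) R0=(2,0,0)
Op 3: merge R0<->R2 -> R0=(2,0,0) R2=(2,0,0)
Op 4: merge R2<->R1 -> R2=(2,0,0) R1=(2,0,0)
Op 5: inc R0 by 3 -> R0=(5,0,0) value=5
Op 6: merge R1<->R0 -> R1=(5,0,0) R0=(5,0,0)
Op 7: inc R1 by 4 -> R1=(5,4,0) value=9
Op 8: inc R0 by 2 -> R0=(7,0,0) value=7
Op 9: inc R0 by 2 -> R0=(9,0,0) value=9

Answer: 9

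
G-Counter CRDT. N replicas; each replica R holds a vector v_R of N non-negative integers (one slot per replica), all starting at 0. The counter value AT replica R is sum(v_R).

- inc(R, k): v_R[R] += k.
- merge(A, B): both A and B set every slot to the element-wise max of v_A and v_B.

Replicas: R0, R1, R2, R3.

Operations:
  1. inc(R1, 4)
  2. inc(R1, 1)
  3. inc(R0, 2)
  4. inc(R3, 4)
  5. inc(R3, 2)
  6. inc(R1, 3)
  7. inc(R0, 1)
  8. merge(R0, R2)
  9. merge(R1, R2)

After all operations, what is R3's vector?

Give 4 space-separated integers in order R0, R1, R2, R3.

Op 1: inc R1 by 4 -> R1=(0,4,0,0) value=4
Op 2: inc R1 by 1 -> R1=(0,5,0,0) value=5
Op 3: inc R0 by 2 -> R0=(2,0,0,0) value=2
Op 4: inc R3 by 4 -> R3=(0,0,0,4) value=4
Op 5: inc R3 by 2 -> R3=(0,0,0,6) value=6
Op 6: inc R1 by 3 -> R1=(0,8,0,0) value=8
Op 7: inc R0 by 1 -> R0=(3,0,0,0) value=3
Op 8: merge R0<->R2 -> R0=(3,0,0,0) R2=(3,0,0,0)
Op 9: merge R1<->R2 -> R1=(3,8,0,0) R2=(3,8,0,0)

Answer: 0 0 0 6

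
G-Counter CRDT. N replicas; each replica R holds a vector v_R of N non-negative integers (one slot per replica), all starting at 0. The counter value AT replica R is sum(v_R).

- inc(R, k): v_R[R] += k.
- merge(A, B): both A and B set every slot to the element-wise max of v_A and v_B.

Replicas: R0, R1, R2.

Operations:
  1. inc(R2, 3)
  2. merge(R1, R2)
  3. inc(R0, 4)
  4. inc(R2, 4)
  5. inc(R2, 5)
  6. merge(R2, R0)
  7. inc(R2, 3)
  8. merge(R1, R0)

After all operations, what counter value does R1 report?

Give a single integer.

Answer: 16

Derivation:
Op 1: inc R2 by 3 -> R2=(0,0,3) value=3
Op 2: merge R1<->R2 -> R1=(0,0,3) R2=(0,0,3)
Op 3: inc R0 by 4 -> R0=(4,0,0) value=4
Op 4: inc R2 by 4 -> R2=(0,0,7) value=7
Op 5: inc R2 by 5 -> R2=(0,0,12) value=12
Op 6: merge R2<->R0 -> R2=(4,0,12) R0=(4,0,12)
Op 7: inc R2 by 3 -> R2=(4,0,15) value=19
Op 8: merge R1<->R0 -> R1=(4,0,12) R0=(4,0,12)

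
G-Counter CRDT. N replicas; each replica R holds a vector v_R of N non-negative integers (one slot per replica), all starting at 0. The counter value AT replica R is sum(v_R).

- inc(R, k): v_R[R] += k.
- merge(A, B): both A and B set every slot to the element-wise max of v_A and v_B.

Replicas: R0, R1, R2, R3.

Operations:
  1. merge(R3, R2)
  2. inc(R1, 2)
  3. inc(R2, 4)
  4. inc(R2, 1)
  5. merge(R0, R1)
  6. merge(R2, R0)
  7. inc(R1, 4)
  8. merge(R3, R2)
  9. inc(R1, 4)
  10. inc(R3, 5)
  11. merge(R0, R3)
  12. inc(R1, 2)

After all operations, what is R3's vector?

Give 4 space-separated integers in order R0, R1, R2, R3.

Answer: 0 2 5 5

Derivation:
Op 1: merge R3<->R2 -> R3=(0,0,0,0) R2=(0,0,0,0)
Op 2: inc R1 by 2 -> R1=(0,2,0,0) value=2
Op 3: inc R2 by 4 -> R2=(0,0,4,0) value=4
Op 4: inc R2 by 1 -> R2=(0,0,5,0) value=5
Op 5: merge R0<->R1 -> R0=(0,2,0,0) R1=(0,2,0,0)
Op 6: merge R2<->R0 -> R2=(0,2,5,0) R0=(0,2,5,0)
Op 7: inc R1 by 4 -> R1=(0,6,0,0) value=6
Op 8: merge R3<->R2 -> R3=(0,2,5,0) R2=(0,2,5,0)
Op 9: inc R1 by 4 -> R1=(0,10,0,0) value=10
Op 10: inc R3 by 5 -> R3=(0,2,5,5) value=12
Op 11: merge R0<->R3 -> R0=(0,2,5,5) R3=(0,2,5,5)
Op 12: inc R1 by 2 -> R1=(0,12,0,0) value=12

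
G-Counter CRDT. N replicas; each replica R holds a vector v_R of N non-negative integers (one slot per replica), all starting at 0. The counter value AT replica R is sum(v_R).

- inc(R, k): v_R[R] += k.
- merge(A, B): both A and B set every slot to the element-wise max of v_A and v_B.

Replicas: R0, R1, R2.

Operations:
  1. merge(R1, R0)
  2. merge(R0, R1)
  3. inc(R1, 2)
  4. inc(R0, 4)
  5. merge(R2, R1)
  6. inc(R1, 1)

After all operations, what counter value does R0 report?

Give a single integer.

Answer: 4

Derivation:
Op 1: merge R1<->R0 -> R1=(0,0,0) R0=(0,0,0)
Op 2: merge R0<->R1 -> R0=(0,0,0) R1=(0,0,0)
Op 3: inc R1 by 2 -> R1=(0,2,0) value=2
Op 4: inc R0 by 4 -> R0=(4,0,0) value=4
Op 5: merge R2<->R1 -> R2=(0,2,0) R1=(0,2,0)
Op 6: inc R1 by 1 -> R1=(0,3,0) value=3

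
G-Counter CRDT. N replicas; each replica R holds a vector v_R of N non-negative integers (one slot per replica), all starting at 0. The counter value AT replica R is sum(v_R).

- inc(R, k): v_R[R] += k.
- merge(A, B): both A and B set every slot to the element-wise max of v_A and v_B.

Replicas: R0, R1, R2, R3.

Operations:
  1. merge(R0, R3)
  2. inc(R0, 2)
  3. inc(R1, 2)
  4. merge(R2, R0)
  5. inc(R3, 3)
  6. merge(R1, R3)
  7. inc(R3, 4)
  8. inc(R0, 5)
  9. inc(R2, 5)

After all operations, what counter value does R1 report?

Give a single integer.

Answer: 5

Derivation:
Op 1: merge R0<->R3 -> R0=(0,0,0,0) R3=(0,0,0,0)
Op 2: inc R0 by 2 -> R0=(2,0,0,0) value=2
Op 3: inc R1 by 2 -> R1=(0,2,0,0) value=2
Op 4: merge R2<->R0 -> R2=(2,0,0,0) R0=(2,0,0,0)
Op 5: inc R3 by 3 -> R3=(0,0,0,3) value=3
Op 6: merge R1<->R3 -> R1=(0,2,0,3) R3=(0,2,0,3)
Op 7: inc R3 by 4 -> R3=(0,2,0,7) value=9
Op 8: inc R0 by 5 -> R0=(7,0,0,0) value=7
Op 9: inc R2 by 5 -> R2=(2,0,5,0) value=7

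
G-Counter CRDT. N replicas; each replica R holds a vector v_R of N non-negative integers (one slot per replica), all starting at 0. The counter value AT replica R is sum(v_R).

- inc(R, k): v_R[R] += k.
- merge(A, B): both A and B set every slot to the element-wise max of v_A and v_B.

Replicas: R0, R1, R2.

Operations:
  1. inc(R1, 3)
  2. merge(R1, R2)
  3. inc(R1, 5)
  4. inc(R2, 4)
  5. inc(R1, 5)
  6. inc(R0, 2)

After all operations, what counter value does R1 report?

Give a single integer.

Op 1: inc R1 by 3 -> R1=(0,3,0) value=3
Op 2: merge R1<->R2 -> R1=(0,3,0) R2=(0,3,0)
Op 3: inc R1 by 5 -> R1=(0,8,0) value=8
Op 4: inc R2 by 4 -> R2=(0,3,4) value=7
Op 5: inc R1 by 5 -> R1=(0,13,0) value=13
Op 6: inc R0 by 2 -> R0=(2,0,0) value=2

Answer: 13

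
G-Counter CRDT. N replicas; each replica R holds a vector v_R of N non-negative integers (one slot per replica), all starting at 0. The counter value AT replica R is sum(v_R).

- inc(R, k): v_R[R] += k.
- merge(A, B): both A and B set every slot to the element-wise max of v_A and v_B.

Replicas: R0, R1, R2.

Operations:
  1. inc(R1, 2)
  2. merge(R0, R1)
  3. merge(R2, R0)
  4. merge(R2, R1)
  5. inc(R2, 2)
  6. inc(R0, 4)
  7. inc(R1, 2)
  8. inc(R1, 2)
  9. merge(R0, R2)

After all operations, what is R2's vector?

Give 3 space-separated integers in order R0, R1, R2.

Answer: 4 2 2

Derivation:
Op 1: inc R1 by 2 -> R1=(0,2,0) value=2
Op 2: merge R0<->R1 -> R0=(0,2,0) R1=(0,2,0)
Op 3: merge R2<->R0 -> R2=(0,2,0) R0=(0,2,0)
Op 4: merge R2<->R1 -> R2=(0,2,0) R1=(0,2,0)
Op 5: inc R2 by 2 -> R2=(0,2,2) value=4
Op 6: inc R0 by 4 -> R0=(4,2,0) value=6
Op 7: inc R1 by 2 -> R1=(0,4,0) value=4
Op 8: inc R1 by 2 -> R1=(0,6,0) value=6
Op 9: merge R0<->R2 -> R0=(4,2,2) R2=(4,2,2)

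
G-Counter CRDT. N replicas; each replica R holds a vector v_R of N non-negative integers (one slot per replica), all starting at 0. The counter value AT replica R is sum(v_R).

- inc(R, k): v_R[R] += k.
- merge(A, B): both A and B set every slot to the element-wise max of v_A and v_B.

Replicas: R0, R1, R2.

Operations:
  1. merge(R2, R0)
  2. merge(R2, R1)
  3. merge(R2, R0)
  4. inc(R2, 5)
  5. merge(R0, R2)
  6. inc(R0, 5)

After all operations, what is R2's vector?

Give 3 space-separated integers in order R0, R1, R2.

Answer: 0 0 5

Derivation:
Op 1: merge R2<->R0 -> R2=(0,0,0) R0=(0,0,0)
Op 2: merge R2<->R1 -> R2=(0,0,0) R1=(0,0,0)
Op 3: merge R2<->R0 -> R2=(0,0,0) R0=(0,0,0)
Op 4: inc R2 by 5 -> R2=(0,0,5) value=5
Op 5: merge R0<->R2 -> R0=(0,0,5) R2=(0,0,5)
Op 6: inc R0 by 5 -> R0=(5,0,5) value=10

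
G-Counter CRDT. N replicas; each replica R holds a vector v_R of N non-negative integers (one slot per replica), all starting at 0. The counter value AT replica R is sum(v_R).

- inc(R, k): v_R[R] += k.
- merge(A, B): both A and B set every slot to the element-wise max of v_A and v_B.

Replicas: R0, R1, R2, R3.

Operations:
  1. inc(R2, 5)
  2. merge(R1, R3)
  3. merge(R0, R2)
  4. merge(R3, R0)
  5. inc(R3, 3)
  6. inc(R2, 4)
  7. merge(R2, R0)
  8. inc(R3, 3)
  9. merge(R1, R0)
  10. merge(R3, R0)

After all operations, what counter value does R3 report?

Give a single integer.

Answer: 15

Derivation:
Op 1: inc R2 by 5 -> R2=(0,0,5,0) value=5
Op 2: merge R1<->R3 -> R1=(0,0,0,0) R3=(0,0,0,0)
Op 3: merge R0<->R2 -> R0=(0,0,5,0) R2=(0,0,5,0)
Op 4: merge R3<->R0 -> R3=(0,0,5,0) R0=(0,0,5,0)
Op 5: inc R3 by 3 -> R3=(0,0,5,3) value=8
Op 6: inc R2 by 4 -> R2=(0,0,9,0) value=9
Op 7: merge R2<->R0 -> R2=(0,0,9,0) R0=(0,0,9,0)
Op 8: inc R3 by 3 -> R3=(0,0,5,6) value=11
Op 9: merge R1<->R0 -> R1=(0,0,9,0) R0=(0,0,9,0)
Op 10: merge R3<->R0 -> R3=(0,0,9,6) R0=(0,0,9,6)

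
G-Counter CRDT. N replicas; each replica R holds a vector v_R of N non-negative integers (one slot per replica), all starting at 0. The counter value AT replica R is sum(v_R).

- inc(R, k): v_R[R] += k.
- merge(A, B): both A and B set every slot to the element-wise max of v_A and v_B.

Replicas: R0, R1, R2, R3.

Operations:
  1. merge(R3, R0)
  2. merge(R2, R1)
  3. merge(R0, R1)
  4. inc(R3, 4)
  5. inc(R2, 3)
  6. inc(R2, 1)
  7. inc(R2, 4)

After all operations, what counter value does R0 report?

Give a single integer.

Op 1: merge R3<->R0 -> R3=(0,0,0,0) R0=(0,0,0,0)
Op 2: merge R2<->R1 -> R2=(0,0,0,0) R1=(0,0,0,0)
Op 3: merge R0<->R1 -> R0=(0,0,0,0) R1=(0,0,0,0)
Op 4: inc R3 by 4 -> R3=(0,0,0,4) value=4
Op 5: inc R2 by 3 -> R2=(0,0,3,0) value=3
Op 6: inc R2 by 1 -> R2=(0,0,4,0) value=4
Op 7: inc R2 by 4 -> R2=(0,0,8,0) value=8

Answer: 0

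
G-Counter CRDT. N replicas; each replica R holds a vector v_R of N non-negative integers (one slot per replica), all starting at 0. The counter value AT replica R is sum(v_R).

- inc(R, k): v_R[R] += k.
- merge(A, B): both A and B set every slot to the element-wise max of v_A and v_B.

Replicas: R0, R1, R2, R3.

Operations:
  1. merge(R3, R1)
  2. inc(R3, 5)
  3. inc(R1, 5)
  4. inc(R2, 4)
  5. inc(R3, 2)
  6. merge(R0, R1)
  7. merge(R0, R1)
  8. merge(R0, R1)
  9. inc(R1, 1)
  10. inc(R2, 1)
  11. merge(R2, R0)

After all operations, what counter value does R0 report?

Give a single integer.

Op 1: merge R3<->R1 -> R3=(0,0,0,0) R1=(0,0,0,0)
Op 2: inc R3 by 5 -> R3=(0,0,0,5) value=5
Op 3: inc R1 by 5 -> R1=(0,5,0,0) value=5
Op 4: inc R2 by 4 -> R2=(0,0,4,0) value=4
Op 5: inc R3 by 2 -> R3=(0,0,0,7) value=7
Op 6: merge R0<->R1 -> R0=(0,5,0,0) R1=(0,5,0,0)
Op 7: merge R0<->R1 -> R0=(0,5,0,0) R1=(0,5,0,0)
Op 8: merge R0<->R1 -> R0=(0,5,0,0) R1=(0,5,0,0)
Op 9: inc R1 by 1 -> R1=(0,6,0,0) value=6
Op 10: inc R2 by 1 -> R2=(0,0,5,0) value=5
Op 11: merge R2<->R0 -> R2=(0,5,5,0) R0=(0,5,5,0)

Answer: 10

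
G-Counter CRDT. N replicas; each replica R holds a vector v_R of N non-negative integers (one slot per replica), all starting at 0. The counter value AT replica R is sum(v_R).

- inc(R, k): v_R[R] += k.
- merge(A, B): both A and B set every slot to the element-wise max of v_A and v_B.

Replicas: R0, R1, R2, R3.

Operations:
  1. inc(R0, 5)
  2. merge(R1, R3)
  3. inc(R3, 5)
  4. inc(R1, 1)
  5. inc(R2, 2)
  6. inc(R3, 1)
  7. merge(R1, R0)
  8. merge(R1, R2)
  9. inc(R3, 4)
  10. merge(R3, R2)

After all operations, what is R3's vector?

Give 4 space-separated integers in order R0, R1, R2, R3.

Answer: 5 1 2 10

Derivation:
Op 1: inc R0 by 5 -> R0=(5,0,0,0) value=5
Op 2: merge R1<->R3 -> R1=(0,0,0,0) R3=(0,0,0,0)
Op 3: inc R3 by 5 -> R3=(0,0,0,5) value=5
Op 4: inc R1 by 1 -> R1=(0,1,0,0) value=1
Op 5: inc R2 by 2 -> R2=(0,0,2,0) value=2
Op 6: inc R3 by 1 -> R3=(0,0,0,6) value=6
Op 7: merge R1<->R0 -> R1=(5,1,0,0) R0=(5,1,0,0)
Op 8: merge R1<->R2 -> R1=(5,1,2,0) R2=(5,1,2,0)
Op 9: inc R3 by 4 -> R3=(0,0,0,10) value=10
Op 10: merge R3<->R2 -> R3=(5,1,2,10) R2=(5,1,2,10)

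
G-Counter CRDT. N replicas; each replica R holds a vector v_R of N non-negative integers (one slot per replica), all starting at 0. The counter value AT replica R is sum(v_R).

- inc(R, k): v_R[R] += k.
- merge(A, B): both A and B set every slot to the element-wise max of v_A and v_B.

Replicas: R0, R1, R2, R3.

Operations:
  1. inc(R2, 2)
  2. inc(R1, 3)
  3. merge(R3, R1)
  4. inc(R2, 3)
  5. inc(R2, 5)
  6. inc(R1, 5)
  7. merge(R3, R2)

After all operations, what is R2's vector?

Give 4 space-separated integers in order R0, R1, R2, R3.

Op 1: inc R2 by 2 -> R2=(0,0,2,0) value=2
Op 2: inc R1 by 3 -> R1=(0,3,0,0) value=3
Op 3: merge R3<->R1 -> R3=(0,3,0,0) R1=(0,3,0,0)
Op 4: inc R2 by 3 -> R2=(0,0,5,0) value=5
Op 5: inc R2 by 5 -> R2=(0,0,10,0) value=10
Op 6: inc R1 by 5 -> R1=(0,8,0,0) value=8
Op 7: merge R3<->R2 -> R3=(0,3,10,0) R2=(0,3,10,0)

Answer: 0 3 10 0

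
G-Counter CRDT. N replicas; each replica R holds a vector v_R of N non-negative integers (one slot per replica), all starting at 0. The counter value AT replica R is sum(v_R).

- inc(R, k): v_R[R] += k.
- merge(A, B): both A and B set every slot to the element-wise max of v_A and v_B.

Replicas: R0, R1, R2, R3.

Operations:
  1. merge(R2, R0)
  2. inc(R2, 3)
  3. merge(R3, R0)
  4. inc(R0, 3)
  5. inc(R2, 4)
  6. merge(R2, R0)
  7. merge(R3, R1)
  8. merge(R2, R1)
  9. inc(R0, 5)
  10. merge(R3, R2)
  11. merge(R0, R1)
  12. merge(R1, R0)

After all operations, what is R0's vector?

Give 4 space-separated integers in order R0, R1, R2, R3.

Answer: 8 0 7 0

Derivation:
Op 1: merge R2<->R0 -> R2=(0,0,0,0) R0=(0,0,0,0)
Op 2: inc R2 by 3 -> R2=(0,0,3,0) value=3
Op 3: merge R3<->R0 -> R3=(0,0,0,0) R0=(0,0,0,0)
Op 4: inc R0 by 3 -> R0=(3,0,0,0) value=3
Op 5: inc R2 by 4 -> R2=(0,0,7,0) value=7
Op 6: merge R2<->R0 -> R2=(3,0,7,0) R0=(3,0,7,0)
Op 7: merge R3<->R1 -> R3=(0,0,0,0) R1=(0,0,0,0)
Op 8: merge R2<->R1 -> R2=(3,0,7,0) R1=(3,0,7,0)
Op 9: inc R0 by 5 -> R0=(8,0,7,0) value=15
Op 10: merge R3<->R2 -> R3=(3,0,7,0) R2=(3,0,7,0)
Op 11: merge R0<->R1 -> R0=(8,0,7,0) R1=(8,0,7,0)
Op 12: merge R1<->R0 -> R1=(8,0,7,0) R0=(8,0,7,0)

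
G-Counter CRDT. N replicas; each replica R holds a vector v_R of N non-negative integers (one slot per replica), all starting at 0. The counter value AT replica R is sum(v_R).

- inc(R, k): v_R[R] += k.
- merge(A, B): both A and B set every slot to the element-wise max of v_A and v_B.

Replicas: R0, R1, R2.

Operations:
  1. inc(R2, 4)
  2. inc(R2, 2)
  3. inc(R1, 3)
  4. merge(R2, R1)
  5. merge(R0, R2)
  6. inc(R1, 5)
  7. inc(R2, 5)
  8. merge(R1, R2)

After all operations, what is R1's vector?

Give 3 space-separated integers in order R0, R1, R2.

Op 1: inc R2 by 4 -> R2=(0,0,4) value=4
Op 2: inc R2 by 2 -> R2=(0,0,6) value=6
Op 3: inc R1 by 3 -> R1=(0,3,0) value=3
Op 4: merge R2<->R1 -> R2=(0,3,6) R1=(0,3,6)
Op 5: merge R0<->R2 -> R0=(0,3,6) R2=(0,3,6)
Op 6: inc R1 by 5 -> R1=(0,8,6) value=14
Op 7: inc R2 by 5 -> R2=(0,3,11) value=14
Op 8: merge R1<->R2 -> R1=(0,8,11) R2=(0,8,11)

Answer: 0 8 11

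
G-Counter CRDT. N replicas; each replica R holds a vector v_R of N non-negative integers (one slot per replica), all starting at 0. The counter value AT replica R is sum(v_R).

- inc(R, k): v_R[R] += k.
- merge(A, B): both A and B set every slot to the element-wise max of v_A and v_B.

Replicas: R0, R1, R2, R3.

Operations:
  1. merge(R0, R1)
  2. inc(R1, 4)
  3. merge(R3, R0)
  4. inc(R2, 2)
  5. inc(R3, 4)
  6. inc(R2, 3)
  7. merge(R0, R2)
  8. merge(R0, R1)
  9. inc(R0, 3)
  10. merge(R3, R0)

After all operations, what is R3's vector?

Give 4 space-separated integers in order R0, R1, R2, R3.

Answer: 3 4 5 4

Derivation:
Op 1: merge R0<->R1 -> R0=(0,0,0,0) R1=(0,0,0,0)
Op 2: inc R1 by 4 -> R1=(0,4,0,0) value=4
Op 3: merge R3<->R0 -> R3=(0,0,0,0) R0=(0,0,0,0)
Op 4: inc R2 by 2 -> R2=(0,0,2,0) value=2
Op 5: inc R3 by 4 -> R3=(0,0,0,4) value=4
Op 6: inc R2 by 3 -> R2=(0,0,5,0) value=5
Op 7: merge R0<->R2 -> R0=(0,0,5,0) R2=(0,0,5,0)
Op 8: merge R0<->R1 -> R0=(0,4,5,0) R1=(0,4,5,0)
Op 9: inc R0 by 3 -> R0=(3,4,5,0) value=12
Op 10: merge R3<->R0 -> R3=(3,4,5,4) R0=(3,4,5,4)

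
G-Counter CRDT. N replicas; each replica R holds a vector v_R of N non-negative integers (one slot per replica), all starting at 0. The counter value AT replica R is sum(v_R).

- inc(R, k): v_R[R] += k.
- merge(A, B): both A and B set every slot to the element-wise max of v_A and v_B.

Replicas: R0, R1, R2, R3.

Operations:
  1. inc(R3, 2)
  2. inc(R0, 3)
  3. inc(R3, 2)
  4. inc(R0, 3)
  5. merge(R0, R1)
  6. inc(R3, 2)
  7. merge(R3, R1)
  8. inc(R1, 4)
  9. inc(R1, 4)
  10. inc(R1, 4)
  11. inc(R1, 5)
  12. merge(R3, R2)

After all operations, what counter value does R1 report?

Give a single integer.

Answer: 29

Derivation:
Op 1: inc R3 by 2 -> R3=(0,0,0,2) value=2
Op 2: inc R0 by 3 -> R0=(3,0,0,0) value=3
Op 3: inc R3 by 2 -> R3=(0,0,0,4) value=4
Op 4: inc R0 by 3 -> R0=(6,0,0,0) value=6
Op 5: merge R0<->R1 -> R0=(6,0,0,0) R1=(6,0,0,0)
Op 6: inc R3 by 2 -> R3=(0,0,0,6) value=6
Op 7: merge R3<->R1 -> R3=(6,0,0,6) R1=(6,0,0,6)
Op 8: inc R1 by 4 -> R1=(6,4,0,6) value=16
Op 9: inc R1 by 4 -> R1=(6,8,0,6) value=20
Op 10: inc R1 by 4 -> R1=(6,12,0,6) value=24
Op 11: inc R1 by 5 -> R1=(6,17,0,6) value=29
Op 12: merge R3<->R2 -> R3=(6,0,0,6) R2=(6,0,0,6)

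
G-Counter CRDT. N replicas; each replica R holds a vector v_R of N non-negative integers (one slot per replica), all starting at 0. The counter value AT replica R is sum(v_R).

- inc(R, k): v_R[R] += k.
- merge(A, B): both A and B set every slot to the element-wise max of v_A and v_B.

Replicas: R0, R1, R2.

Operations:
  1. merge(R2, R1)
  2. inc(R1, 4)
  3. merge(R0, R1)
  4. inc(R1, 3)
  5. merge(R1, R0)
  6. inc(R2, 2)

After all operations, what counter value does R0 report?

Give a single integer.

Answer: 7

Derivation:
Op 1: merge R2<->R1 -> R2=(0,0,0) R1=(0,0,0)
Op 2: inc R1 by 4 -> R1=(0,4,0) value=4
Op 3: merge R0<->R1 -> R0=(0,4,0) R1=(0,4,0)
Op 4: inc R1 by 3 -> R1=(0,7,0) value=7
Op 5: merge R1<->R0 -> R1=(0,7,0) R0=(0,7,0)
Op 6: inc R2 by 2 -> R2=(0,0,2) value=2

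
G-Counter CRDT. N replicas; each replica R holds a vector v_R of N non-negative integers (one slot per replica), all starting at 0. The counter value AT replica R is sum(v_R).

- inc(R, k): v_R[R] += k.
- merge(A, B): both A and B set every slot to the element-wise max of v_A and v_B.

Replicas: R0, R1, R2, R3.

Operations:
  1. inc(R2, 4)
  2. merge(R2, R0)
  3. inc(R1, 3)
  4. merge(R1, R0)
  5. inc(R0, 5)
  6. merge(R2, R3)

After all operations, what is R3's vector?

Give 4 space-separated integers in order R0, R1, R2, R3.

Op 1: inc R2 by 4 -> R2=(0,0,4,0) value=4
Op 2: merge R2<->R0 -> R2=(0,0,4,0) R0=(0,0,4,0)
Op 3: inc R1 by 3 -> R1=(0,3,0,0) value=3
Op 4: merge R1<->R0 -> R1=(0,3,4,0) R0=(0,3,4,0)
Op 5: inc R0 by 5 -> R0=(5,3,4,0) value=12
Op 6: merge R2<->R3 -> R2=(0,0,4,0) R3=(0,0,4,0)

Answer: 0 0 4 0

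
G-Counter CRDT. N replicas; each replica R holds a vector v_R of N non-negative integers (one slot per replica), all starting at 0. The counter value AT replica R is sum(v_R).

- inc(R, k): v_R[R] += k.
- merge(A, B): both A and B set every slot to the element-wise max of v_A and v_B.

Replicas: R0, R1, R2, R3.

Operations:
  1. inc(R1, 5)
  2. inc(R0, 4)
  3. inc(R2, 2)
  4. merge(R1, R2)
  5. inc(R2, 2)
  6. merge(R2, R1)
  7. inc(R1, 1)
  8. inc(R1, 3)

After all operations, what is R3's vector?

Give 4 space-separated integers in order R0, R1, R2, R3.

Op 1: inc R1 by 5 -> R1=(0,5,0,0) value=5
Op 2: inc R0 by 4 -> R0=(4,0,0,0) value=4
Op 3: inc R2 by 2 -> R2=(0,0,2,0) value=2
Op 4: merge R1<->R2 -> R1=(0,5,2,0) R2=(0,5,2,0)
Op 5: inc R2 by 2 -> R2=(0,5,4,0) value=9
Op 6: merge R2<->R1 -> R2=(0,5,4,0) R1=(0,5,4,0)
Op 7: inc R1 by 1 -> R1=(0,6,4,0) value=10
Op 8: inc R1 by 3 -> R1=(0,9,4,0) value=13

Answer: 0 0 0 0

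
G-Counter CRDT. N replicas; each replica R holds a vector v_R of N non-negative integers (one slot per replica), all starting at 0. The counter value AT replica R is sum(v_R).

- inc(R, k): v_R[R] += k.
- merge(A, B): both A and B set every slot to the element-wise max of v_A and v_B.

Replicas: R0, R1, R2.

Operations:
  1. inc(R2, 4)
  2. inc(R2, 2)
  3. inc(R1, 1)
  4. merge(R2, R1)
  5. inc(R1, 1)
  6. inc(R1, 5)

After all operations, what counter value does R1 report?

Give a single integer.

Answer: 13

Derivation:
Op 1: inc R2 by 4 -> R2=(0,0,4) value=4
Op 2: inc R2 by 2 -> R2=(0,0,6) value=6
Op 3: inc R1 by 1 -> R1=(0,1,0) value=1
Op 4: merge R2<->R1 -> R2=(0,1,6) R1=(0,1,6)
Op 5: inc R1 by 1 -> R1=(0,2,6) value=8
Op 6: inc R1 by 5 -> R1=(0,7,6) value=13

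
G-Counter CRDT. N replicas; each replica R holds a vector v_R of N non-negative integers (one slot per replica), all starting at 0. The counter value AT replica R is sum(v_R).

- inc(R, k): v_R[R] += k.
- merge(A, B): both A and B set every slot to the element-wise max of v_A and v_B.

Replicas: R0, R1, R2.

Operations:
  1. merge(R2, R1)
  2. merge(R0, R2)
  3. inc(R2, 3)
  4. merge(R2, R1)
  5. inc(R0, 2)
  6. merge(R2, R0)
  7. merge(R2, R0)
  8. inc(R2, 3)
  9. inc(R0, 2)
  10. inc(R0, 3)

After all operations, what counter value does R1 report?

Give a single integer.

Answer: 3

Derivation:
Op 1: merge R2<->R1 -> R2=(0,0,0) R1=(0,0,0)
Op 2: merge R0<->R2 -> R0=(0,0,0) R2=(0,0,0)
Op 3: inc R2 by 3 -> R2=(0,0,3) value=3
Op 4: merge R2<->R1 -> R2=(0,0,3) R1=(0,0,3)
Op 5: inc R0 by 2 -> R0=(2,0,0) value=2
Op 6: merge R2<->R0 -> R2=(2,0,3) R0=(2,0,3)
Op 7: merge R2<->R0 -> R2=(2,0,3) R0=(2,0,3)
Op 8: inc R2 by 3 -> R2=(2,0,6) value=8
Op 9: inc R0 by 2 -> R0=(4,0,3) value=7
Op 10: inc R0 by 3 -> R0=(7,0,3) value=10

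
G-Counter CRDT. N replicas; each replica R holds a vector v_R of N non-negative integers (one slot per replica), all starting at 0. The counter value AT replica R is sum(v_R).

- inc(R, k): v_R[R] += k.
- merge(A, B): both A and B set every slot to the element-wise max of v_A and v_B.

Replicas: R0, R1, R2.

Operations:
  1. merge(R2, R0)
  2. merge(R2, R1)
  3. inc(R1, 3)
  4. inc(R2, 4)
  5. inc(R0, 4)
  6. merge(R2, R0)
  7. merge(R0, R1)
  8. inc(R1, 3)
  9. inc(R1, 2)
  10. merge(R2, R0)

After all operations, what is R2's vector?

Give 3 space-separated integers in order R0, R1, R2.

Answer: 4 3 4

Derivation:
Op 1: merge R2<->R0 -> R2=(0,0,0) R0=(0,0,0)
Op 2: merge R2<->R1 -> R2=(0,0,0) R1=(0,0,0)
Op 3: inc R1 by 3 -> R1=(0,3,0) value=3
Op 4: inc R2 by 4 -> R2=(0,0,4) value=4
Op 5: inc R0 by 4 -> R0=(4,0,0) value=4
Op 6: merge R2<->R0 -> R2=(4,0,4) R0=(4,0,4)
Op 7: merge R0<->R1 -> R0=(4,3,4) R1=(4,3,4)
Op 8: inc R1 by 3 -> R1=(4,6,4) value=14
Op 9: inc R1 by 2 -> R1=(4,8,4) value=16
Op 10: merge R2<->R0 -> R2=(4,3,4) R0=(4,3,4)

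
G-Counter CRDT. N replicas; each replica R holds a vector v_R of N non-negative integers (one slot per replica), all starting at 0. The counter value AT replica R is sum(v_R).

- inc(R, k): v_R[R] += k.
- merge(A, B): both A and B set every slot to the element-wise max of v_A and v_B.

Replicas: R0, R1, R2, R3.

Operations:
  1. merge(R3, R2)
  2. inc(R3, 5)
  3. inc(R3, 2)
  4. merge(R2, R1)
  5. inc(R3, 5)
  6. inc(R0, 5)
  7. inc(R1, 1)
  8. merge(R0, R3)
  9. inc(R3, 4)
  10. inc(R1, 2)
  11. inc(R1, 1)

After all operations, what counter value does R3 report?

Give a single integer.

Answer: 21

Derivation:
Op 1: merge R3<->R2 -> R3=(0,0,0,0) R2=(0,0,0,0)
Op 2: inc R3 by 5 -> R3=(0,0,0,5) value=5
Op 3: inc R3 by 2 -> R3=(0,0,0,7) value=7
Op 4: merge R2<->R1 -> R2=(0,0,0,0) R1=(0,0,0,0)
Op 5: inc R3 by 5 -> R3=(0,0,0,12) value=12
Op 6: inc R0 by 5 -> R0=(5,0,0,0) value=5
Op 7: inc R1 by 1 -> R1=(0,1,0,0) value=1
Op 8: merge R0<->R3 -> R0=(5,0,0,12) R3=(5,0,0,12)
Op 9: inc R3 by 4 -> R3=(5,0,0,16) value=21
Op 10: inc R1 by 2 -> R1=(0,3,0,0) value=3
Op 11: inc R1 by 1 -> R1=(0,4,0,0) value=4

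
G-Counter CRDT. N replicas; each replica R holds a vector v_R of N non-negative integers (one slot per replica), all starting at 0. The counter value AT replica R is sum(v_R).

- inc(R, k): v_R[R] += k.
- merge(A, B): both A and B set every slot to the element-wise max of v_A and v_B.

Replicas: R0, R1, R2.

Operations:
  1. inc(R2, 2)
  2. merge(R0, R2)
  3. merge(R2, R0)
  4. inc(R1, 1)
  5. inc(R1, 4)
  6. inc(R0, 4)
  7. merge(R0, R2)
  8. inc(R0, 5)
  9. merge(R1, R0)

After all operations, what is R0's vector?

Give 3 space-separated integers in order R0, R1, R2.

Op 1: inc R2 by 2 -> R2=(0,0,2) value=2
Op 2: merge R0<->R2 -> R0=(0,0,2) R2=(0,0,2)
Op 3: merge R2<->R0 -> R2=(0,0,2) R0=(0,0,2)
Op 4: inc R1 by 1 -> R1=(0,1,0) value=1
Op 5: inc R1 by 4 -> R1=(0,5,0) value=5
Op 6: inc R0 by 4 -> R0=(4,0,2) value=6
Op 7: merge R0<->R2 -> R0=(4,0,2) R2=(4,0,2)
Op 8: inc R0 by 5 -> R0=(9,0,2) value=11
Op 9: merge R1<->R0 -> R1=(9,5,2) R0=(9,5,2)

Answer: 9 5 2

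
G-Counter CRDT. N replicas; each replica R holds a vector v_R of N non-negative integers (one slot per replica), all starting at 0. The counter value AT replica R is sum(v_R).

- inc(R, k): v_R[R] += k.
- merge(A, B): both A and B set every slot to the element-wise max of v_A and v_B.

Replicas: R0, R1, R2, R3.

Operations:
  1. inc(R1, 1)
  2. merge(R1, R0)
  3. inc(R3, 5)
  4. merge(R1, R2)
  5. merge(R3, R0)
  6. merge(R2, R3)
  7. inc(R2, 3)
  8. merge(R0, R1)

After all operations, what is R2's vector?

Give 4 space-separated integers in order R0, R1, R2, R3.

Answer: 0 1 3 5

Derivation:
Op 1: inc R1 by 1 -> R1=(0,1,0,0) value=1
Op 2: merge R1<->R0 -> R1=(0,1,0,0) R0=(0,1,0,0)
Op 3: inc R3 by 5 -> R3=(0,0,0,5) value=5
Op 4: merge R1<->R2 -> R1=(0,1,0,0) R2=(0,1,0,0)
Op 5: merge R3<->R0 -> R3=(0,1,0,5) R0=(0,1,0,5)
Op 6: merge R2<->R3 -> R2=(0,1,0,5) R3=(0,1,0,5)
Op 7: inc R2 by 3 -> R2=(0,1,3,5) value=9
Op 8: merge R0<->R1 -> R0=(0,1,0,5) R1=(0,1,0,5)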